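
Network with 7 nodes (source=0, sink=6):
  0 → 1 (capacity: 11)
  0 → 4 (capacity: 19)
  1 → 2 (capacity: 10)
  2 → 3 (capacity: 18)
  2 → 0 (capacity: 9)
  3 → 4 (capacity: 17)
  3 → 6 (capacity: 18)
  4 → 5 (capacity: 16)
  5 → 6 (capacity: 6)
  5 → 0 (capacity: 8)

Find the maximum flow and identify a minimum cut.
Max flow = 16, Min cut edges: (1,2), (5,6)

Maximum flow: 16
Minimum cut: (1,2), (5,6)
Partition: S = [0, 1, 4, 5], T = [2, 3, 6]

Max-flow min-cut theorem verified: both equal 16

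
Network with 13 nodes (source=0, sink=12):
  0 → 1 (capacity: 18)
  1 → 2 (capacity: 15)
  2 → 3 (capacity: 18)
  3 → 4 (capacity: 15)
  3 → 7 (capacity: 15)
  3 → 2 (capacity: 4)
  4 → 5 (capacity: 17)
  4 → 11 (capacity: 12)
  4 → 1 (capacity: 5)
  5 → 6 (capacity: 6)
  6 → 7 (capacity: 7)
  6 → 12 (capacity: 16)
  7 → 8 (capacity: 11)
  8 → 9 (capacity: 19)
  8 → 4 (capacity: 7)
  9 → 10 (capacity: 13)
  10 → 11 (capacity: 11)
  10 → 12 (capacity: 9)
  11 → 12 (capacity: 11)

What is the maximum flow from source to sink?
Maximum flow = 15

Max flow: 15

Flow assignment:
  0 → 1: 15/18
  1 → 2: 15/15
  2 → 3: 15/18
  3 → 4: 15/15
  4 → 5: 4/17
  4 → 11: 11/12
  5 → 6: 4/6
  6 → 12: 4/16
  11 → 12: 11/11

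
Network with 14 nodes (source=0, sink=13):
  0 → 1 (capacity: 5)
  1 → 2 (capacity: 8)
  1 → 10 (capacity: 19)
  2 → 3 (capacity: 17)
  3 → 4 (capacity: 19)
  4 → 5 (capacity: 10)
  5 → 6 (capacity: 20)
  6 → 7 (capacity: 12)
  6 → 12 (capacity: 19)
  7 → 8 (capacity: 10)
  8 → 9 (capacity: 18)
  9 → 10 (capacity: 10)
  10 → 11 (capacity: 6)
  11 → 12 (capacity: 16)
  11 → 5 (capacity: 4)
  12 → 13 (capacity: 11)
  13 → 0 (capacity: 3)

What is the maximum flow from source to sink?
Maximum flow = 5

Max flow: 5

Flow assignment:
  0 → 1: 5/5
  1 → 10: 5/19
  10 → 11: 5/6
  11 → 12: 5/16
  12 → 13: 5/11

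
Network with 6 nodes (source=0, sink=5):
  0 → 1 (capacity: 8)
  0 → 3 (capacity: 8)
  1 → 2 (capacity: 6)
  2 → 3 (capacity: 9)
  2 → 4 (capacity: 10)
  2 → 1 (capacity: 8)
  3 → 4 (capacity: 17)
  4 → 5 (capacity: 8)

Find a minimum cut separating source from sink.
Min cut value = 8, edges: (4,5)

Min cut value: 8
Partition: S = [0, 1, 2, 3, 4], T = [5]
Cut edges: (4,5)

By max-flow min-cut theorem, max flow = min cut = 8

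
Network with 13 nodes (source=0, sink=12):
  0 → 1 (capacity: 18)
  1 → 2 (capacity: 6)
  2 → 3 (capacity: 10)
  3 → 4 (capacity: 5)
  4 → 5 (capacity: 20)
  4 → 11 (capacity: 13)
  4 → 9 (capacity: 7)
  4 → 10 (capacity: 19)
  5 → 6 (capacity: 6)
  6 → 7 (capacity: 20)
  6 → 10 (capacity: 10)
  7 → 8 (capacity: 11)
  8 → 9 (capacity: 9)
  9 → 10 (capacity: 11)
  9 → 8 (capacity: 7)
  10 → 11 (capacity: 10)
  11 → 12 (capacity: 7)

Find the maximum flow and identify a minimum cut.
Max flow = 5, Min cut edges: (3,4)

Maximum flow: 5
Minimum cut: (3,4)
Partition: S = [0, 1, 2, 3], T = [4, 5, 6, 7, 8, 9, 10, 11, 12]

Max-flow min-cut theorem verified: both equal 5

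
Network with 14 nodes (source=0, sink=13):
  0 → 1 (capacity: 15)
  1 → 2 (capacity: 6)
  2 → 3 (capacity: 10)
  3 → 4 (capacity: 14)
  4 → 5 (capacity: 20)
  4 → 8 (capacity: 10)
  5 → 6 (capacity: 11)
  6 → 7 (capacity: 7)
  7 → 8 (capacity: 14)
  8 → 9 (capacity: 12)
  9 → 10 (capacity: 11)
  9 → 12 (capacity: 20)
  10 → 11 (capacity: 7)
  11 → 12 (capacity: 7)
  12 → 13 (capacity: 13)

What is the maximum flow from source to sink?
Maximum flow = 6

Max flow: 6

Flow assignment:
  0 → 1: 6/15
  1 → 2: 6/6
  2 → 3: 6/10
  3 → 4: 6/14
  4 → 8: 6/10
  8 → 9: 6/12
  9 → 12: 6/20
  12 → 13: 6/13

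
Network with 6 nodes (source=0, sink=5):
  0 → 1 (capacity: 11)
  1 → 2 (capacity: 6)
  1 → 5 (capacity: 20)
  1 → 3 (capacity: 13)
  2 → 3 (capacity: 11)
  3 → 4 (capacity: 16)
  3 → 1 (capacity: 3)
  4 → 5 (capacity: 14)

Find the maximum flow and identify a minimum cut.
Max flow = 11, Min cut edges: (0,1)

Maximum flow: 11
Minimum cut: (0,1)
Partition: S = [0], T = [1, 2, 3, 4, 5]

Max-flow min-cut theorem verified: both equal 11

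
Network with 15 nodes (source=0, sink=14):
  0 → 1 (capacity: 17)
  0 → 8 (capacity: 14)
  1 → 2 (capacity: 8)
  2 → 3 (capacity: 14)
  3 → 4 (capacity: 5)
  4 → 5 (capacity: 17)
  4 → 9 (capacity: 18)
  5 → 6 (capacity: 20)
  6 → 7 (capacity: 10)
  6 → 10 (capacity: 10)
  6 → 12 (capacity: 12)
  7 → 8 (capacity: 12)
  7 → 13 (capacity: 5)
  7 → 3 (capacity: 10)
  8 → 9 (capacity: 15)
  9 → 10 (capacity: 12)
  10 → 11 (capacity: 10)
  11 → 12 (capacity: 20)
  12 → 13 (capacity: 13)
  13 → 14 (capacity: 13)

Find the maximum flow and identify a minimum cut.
Max flow = 13, Min cut edges: (13,14)

Maximum flow: 13
Minimum cut: (13,14)
Partition: S = [0, 1, 2, 3, 4, 5, 6, 7, 8, 9, 10, 11, 12, 13], T = [14]

Max-flow min-cut theorem verified: both equal 13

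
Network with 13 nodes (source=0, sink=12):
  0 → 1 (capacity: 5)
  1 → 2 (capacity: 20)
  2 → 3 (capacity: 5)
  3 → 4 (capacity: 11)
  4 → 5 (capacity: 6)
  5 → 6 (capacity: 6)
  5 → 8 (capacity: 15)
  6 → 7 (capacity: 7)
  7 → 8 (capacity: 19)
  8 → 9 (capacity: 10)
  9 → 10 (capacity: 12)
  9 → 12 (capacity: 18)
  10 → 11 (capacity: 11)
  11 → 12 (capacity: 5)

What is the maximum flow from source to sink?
Maximum flow = 5

Max flow: 5

Flow assignment:
  0 → 1: 5/5
  1 → 2: 5/20
  2 → 3: 5/5
  3 → 4: 5/11
  4 → 5: 5/6
  5 → 8: 5/15
  8 → 9: 5/10
  9 → 12: 5/18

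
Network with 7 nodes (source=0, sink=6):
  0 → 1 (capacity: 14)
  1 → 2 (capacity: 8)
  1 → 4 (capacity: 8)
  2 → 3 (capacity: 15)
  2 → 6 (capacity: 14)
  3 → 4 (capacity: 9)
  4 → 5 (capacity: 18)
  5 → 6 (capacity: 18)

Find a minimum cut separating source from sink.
Min cut value = 14, edges: (0,1)

Min cut value: 14
Partition: S = [0], T = [1, 2, 3, 4, 5, 6]
Cut edges: (0,1)

By max-flow min-cut theorem, max flow = min cut = 14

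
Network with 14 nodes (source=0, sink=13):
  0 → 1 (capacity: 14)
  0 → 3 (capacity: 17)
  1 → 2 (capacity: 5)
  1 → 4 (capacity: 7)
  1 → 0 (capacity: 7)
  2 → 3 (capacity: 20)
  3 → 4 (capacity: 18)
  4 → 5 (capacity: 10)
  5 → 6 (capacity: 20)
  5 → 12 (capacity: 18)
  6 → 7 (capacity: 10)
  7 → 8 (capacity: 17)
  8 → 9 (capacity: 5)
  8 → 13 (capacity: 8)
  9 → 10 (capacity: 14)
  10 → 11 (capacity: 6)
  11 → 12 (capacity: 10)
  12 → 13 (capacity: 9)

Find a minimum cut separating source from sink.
Min cut value = 10, edges: (4,5)

Min cut value: 10
Partition: S = [0, 1, 2, 3, 4], T = [5, 6, 7, 8, 9, 10, 11, 12, 13]
Cut edges: (4,5)

By max-flow min-cut theorem, max flow = min cut = 10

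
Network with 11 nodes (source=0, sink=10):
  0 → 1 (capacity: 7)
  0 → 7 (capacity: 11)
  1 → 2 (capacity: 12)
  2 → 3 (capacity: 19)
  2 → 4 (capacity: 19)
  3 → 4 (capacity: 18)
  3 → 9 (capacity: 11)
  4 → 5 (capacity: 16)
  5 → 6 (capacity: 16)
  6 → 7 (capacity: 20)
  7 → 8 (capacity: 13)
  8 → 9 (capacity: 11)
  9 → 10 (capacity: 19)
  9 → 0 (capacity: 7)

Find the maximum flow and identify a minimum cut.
Max flow = 18, Min cut edges: (0,1), (8,9)

Maximum flow: 18
Minimum cut: (0,1), (8,9)
Partition: S = [0, 4, 5, 6, 7, 8], T = [1, 2, 3, 9, 10]

Max-flow min-cut theorem verified: both equal 18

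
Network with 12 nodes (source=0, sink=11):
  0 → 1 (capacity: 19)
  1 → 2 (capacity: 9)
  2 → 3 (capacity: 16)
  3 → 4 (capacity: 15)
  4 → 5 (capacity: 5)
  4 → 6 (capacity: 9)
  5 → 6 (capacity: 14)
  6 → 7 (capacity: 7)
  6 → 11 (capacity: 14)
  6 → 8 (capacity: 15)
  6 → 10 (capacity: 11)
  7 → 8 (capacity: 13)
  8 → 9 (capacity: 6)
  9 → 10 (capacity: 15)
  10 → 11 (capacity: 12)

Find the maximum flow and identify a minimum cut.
Max flow = 9, Min cut edges: (1,2)

Maximum flow: 9
Minimum cut: (1,2)
Partition: S = [0, 1], T = [2, 3, 4, 5, 6, 7, 8, 9, 10, 11]

Max-flow min-cut theorem verified: both equal 9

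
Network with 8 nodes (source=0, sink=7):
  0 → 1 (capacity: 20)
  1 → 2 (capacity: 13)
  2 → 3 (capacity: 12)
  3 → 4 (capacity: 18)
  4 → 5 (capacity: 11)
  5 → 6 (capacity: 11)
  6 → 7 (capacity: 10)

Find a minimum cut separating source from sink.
Min cut value = 10, edges: (6,7)

Min cut value: 10
Partition: S = [0, 1, 2, 3, 4, 5, 6], T = [7]
Cut edges: (6,7)

By max-flow min-cut theorem, max flow = min cut = 10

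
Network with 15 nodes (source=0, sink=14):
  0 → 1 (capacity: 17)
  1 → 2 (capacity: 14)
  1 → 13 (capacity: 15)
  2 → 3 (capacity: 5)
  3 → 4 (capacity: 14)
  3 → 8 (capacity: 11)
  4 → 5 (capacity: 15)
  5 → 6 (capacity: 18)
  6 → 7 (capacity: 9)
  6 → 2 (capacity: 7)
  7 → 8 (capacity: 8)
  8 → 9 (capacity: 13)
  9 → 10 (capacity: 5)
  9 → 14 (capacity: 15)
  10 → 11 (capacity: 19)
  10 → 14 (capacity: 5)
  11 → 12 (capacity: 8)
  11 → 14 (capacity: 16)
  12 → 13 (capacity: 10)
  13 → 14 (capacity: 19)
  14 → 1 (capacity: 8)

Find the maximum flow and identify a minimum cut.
Max flow = 17, Min cut edges: (0,1)

Maximum flow: 17
Minimum cut: (0,1)
Partition: S = [0], T = [1, 2, 3, 4, 5, 6, 7, 8, 9, 10, 11, 12, 13, 14]

Max-flow min-cut theorem verified: both equal 17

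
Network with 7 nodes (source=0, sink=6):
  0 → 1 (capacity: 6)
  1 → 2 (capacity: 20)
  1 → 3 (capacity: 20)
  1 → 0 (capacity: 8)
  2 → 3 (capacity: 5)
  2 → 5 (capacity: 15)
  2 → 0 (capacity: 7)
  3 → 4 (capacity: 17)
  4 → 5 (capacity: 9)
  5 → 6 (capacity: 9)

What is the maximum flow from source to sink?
Maximum flow = 6

Max flow: 6

Flow assignment:
  0 → 1: 6/6
  1 → 2: 6/20
  2 → 5: 6/15
  5 → 6: 6/9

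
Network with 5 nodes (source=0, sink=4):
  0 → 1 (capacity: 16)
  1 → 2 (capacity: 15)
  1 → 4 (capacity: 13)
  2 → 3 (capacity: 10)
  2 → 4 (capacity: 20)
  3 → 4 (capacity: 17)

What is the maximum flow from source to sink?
Maximum flow = 16

Max flow: 16

Flow assignment:
  0 → 1: 16/16
  1 → 2: 3/15
  1 → 4: 13/13
  2 → 4: 3/20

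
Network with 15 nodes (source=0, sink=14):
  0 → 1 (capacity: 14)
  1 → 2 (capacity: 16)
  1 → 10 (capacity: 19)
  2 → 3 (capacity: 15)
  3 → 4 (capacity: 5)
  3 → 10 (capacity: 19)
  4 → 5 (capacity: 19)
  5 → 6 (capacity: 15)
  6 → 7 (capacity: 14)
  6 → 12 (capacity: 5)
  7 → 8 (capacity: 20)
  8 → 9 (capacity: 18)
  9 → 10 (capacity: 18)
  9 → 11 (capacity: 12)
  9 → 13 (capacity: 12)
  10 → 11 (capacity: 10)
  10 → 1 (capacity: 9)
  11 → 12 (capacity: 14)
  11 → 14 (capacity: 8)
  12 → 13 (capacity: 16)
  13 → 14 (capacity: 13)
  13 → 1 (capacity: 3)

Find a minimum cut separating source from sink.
Min cut value = 14, edges: (0,1)

Min cut value: 14
Partition: S = [0], T = [1, 2, 3, 4, 5, 6, 7, 8, 9, 10, 11, 12, 13, 14]
Cut edges: (0,1)

By max-flow min-cut theorem, max flow = min cut = 14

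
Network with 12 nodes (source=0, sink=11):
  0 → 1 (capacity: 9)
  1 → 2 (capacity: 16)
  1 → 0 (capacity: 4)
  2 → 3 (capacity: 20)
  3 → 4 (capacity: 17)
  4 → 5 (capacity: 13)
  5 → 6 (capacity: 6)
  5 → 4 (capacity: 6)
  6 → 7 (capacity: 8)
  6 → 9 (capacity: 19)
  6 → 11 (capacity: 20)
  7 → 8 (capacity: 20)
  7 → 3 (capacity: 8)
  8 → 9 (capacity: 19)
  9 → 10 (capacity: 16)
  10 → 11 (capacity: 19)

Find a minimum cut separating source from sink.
Min cut value = 6, edges: (5,6)

Min cut value: 6
Partition: S = [0, 1, 2, 3, 4, 5], T = [6, 7, 8, 9, 10, 11]
Cut edges: (5,6)

By max-flow min-cut theorem, max flow = min cut = 6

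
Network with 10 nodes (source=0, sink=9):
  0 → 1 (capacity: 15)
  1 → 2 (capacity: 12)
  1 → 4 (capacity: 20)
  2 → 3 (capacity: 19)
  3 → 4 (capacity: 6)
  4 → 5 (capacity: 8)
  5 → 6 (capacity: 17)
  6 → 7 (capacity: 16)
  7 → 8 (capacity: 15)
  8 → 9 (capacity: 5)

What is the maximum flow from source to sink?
Maximum flow = 5

Max flow: 5

Flow assignment:
  0 → 1: 5/15
  1 → 4: 5/20
  4 → 5: 5/8
  5 → 6: 5/17
  6 → 7: 5/16
  7 → 8: 5/15
  8 → 9: 5/5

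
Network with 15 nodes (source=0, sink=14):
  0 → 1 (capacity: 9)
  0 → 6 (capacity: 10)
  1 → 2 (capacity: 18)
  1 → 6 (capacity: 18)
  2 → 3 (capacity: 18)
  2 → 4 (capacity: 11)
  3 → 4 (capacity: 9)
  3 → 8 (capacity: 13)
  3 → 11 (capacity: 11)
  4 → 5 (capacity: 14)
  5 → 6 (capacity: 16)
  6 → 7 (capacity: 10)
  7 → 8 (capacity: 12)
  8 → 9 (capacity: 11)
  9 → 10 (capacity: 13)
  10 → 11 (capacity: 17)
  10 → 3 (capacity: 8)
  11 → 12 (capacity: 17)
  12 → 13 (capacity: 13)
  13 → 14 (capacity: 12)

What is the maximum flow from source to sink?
Maximum flow = 12

Max flow: 12

Flow assignment:
  0 → 1: 2/9
  0 → 6: 10/10
  1 → 2: 2/18
  2 → 3: 2/18
  3 → 11: 2/11
  6 → 7: 10/10
  7 → 8: 10/12
  8 → 9: 10/11
  9 → 10: 10/13
  10 → 11: 10/17
  11 → 12: 12/17
  12 → 13: 12/13
  13 → 14: 12/12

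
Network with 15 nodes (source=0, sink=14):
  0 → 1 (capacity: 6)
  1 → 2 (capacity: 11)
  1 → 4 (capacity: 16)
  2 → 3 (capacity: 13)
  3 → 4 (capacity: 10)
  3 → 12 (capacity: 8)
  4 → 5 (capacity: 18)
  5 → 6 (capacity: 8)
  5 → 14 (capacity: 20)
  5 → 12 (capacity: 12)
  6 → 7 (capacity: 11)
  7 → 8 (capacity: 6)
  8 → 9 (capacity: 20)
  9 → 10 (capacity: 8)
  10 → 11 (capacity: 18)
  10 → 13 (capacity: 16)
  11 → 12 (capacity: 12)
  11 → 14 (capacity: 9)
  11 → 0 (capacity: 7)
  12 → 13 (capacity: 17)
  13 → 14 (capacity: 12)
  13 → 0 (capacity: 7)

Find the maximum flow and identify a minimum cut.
Max flow = 6, Min cut edges: (0,1)

Maximum flow: 6
Minimum cut: (0,1)
Partition: S = [0], T = [1, 2, 3, 4, 5, 6, 7, 8, 9, 10, 11, 12, 13, 14]

Max-flow min-cut theorem verified: both equal 6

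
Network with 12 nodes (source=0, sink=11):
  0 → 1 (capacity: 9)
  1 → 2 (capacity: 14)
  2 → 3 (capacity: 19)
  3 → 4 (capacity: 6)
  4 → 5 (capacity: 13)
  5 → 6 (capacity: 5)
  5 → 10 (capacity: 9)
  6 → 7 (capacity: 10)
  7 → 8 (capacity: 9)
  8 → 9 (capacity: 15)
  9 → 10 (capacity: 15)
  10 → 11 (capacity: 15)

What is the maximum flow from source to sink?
Maximum flow = 6

Max flow: 6

Flow assignment:
  0 → 1: 6/9
  1 → 2: 6/14
  2 → 3: 6/19
  3 → 4: 6/6
  4 → 5: 6/13
  5 → 10: 6/9
  10 → 11: 6/15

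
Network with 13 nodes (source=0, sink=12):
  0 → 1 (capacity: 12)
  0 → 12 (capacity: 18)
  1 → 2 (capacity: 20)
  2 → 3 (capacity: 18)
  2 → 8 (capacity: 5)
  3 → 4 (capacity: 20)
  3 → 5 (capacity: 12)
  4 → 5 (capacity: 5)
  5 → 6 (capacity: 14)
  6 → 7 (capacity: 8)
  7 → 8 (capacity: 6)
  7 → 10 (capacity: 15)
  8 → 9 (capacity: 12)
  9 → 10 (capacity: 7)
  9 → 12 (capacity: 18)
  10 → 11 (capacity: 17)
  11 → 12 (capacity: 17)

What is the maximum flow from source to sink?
Maximum flow = 30

Max flow: 30

Flow assignment:
  0 → 1: 12/12
  0 → 12: 18/18
  1 → 2: 12/20
  2 → 3: 7/18
  2 → 8: 5/5
  3 → 5: 7/12
  5 → 6: 7/14
  6 → 7: 7/8
  7 → 8: 6/6
  7 → 10: 1/15
  8 → 9: 11/12
  9 → 12: 11/18
  10 → 11: 1/17
  11 → 12: 1/17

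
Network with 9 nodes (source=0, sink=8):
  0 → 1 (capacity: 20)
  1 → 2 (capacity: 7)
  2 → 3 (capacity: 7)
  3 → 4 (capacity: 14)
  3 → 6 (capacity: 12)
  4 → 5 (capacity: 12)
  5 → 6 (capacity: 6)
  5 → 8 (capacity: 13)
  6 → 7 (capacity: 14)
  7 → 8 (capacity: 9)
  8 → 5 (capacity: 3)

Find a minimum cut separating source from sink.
Min cut value = 7, edges: (2,3)

Min cut value: 7
Partition: S = [0, 1, 2], T = [3, 4, 5, 6, 7, 8]
Cut edges: (2,3)

By max-flow min-cut theorem, max flow = min cut = 7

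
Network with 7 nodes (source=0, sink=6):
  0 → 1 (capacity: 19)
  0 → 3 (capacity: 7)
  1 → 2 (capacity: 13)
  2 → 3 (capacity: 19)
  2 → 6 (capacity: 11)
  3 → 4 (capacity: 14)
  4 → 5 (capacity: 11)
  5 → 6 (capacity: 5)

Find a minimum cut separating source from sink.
Min cut value = 16, edges: (2,6), (5,6)

Min cut value: 16
Partition: S = [0, 1, 2, 3, 4, 5], T = [6]
Cut edges: (2,6), (5,6)

By max-flow min-cut theorem, max flow = min cut = 16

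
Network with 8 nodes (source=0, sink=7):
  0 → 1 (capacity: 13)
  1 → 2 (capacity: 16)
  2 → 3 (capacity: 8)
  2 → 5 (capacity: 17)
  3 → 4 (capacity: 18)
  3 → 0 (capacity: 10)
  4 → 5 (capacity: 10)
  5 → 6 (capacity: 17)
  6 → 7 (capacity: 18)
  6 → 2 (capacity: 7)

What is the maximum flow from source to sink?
Maximum flow = 13

Max flow: 13

Flow assignment:
  0 → 1: 13/13
  1 → 2: 13/16
  2 → 5: 13/17
  5 → 6: 13/17
  6 → 7: 13/18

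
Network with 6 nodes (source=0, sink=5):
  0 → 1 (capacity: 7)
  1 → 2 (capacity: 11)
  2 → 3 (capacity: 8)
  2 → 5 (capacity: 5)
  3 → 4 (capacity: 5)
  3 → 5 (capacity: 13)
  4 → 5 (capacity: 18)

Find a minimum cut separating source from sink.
Min cut value = 7, edges: (0,1)

Min cut value: 7
Partition: S = [0], T = [1, 2, 3, 4, 5]
Cut edges: (0,1)

By max-flow min-cut theorem, max flow = min cut = 7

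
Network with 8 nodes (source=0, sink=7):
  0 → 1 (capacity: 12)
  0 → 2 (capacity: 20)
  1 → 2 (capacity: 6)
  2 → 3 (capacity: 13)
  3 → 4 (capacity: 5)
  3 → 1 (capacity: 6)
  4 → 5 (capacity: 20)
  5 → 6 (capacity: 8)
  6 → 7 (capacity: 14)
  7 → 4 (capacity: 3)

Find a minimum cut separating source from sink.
Min cut value = 5, edges: (3,4)

Min cut value: 5
Partition: S = [0, 1, 2, 3], T = [4, 5, 6, 7]
Cut edges: (3,4)

By max-flow min-cut theorem, max flow = min cut = 5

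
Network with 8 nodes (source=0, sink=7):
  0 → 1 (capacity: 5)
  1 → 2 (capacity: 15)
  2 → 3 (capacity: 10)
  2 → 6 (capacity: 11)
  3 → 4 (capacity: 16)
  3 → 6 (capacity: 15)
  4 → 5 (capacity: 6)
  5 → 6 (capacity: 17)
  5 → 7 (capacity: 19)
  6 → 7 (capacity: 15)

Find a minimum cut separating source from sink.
Min cut value = 5, edges: (0,1)

Min cut value: 5
Partition: S = [0], T = [1, 2, 3, 4, 5, 6, 7]
Cut edges: (0,1)

By max-flow min-cut theorem, max flow = min cut = 5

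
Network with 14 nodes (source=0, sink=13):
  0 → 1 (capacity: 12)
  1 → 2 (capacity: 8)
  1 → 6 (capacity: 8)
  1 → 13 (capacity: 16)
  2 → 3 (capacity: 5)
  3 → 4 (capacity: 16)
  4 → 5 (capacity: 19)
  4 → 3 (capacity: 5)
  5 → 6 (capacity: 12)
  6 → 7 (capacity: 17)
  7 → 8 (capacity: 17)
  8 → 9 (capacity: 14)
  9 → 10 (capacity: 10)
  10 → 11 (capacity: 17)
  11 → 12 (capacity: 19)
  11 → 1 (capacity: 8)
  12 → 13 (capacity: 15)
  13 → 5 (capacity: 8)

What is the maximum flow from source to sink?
Maximum flow = 12

Max flow: 12

Flow assignment:
  0 → 1: 12/12
  1 → 13: 12/16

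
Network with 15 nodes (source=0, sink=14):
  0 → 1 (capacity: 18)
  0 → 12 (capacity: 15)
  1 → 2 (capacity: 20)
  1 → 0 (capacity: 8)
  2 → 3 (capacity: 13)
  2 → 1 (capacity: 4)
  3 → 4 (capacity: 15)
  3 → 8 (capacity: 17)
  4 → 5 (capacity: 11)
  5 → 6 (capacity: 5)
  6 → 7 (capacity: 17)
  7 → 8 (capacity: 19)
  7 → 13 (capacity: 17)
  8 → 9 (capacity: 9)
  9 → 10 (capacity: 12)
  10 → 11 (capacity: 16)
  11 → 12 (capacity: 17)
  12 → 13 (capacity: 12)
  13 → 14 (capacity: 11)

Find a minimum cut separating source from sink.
Min cut value = 11, edges: (13,14)

Min cut value: 11
Partition: S = [0, 1, 2, 3, 4, 5, 6, 7, 8, 9, 10, 11, 12, 13], T = [14]
Cut edges: (13,14)

By max-flow min-cut theorem, max flow = min cut = 11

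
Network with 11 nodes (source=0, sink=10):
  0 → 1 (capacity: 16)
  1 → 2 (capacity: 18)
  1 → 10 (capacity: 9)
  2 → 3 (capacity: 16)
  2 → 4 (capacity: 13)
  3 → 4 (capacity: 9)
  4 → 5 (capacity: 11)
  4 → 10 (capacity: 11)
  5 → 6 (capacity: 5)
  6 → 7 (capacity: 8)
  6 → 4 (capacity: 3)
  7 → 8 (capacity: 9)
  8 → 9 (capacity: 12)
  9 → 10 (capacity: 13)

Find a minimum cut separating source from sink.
Min cut value = 16, edges: (0,1)

Min cut value: 16
Partition: S = [0], T = [1, 2, 3, 4, 5, 6, 7, 8, 9, 10]
Cut edges: (0,1)

By max-flow min-cut theorem, max flow = min cut = 16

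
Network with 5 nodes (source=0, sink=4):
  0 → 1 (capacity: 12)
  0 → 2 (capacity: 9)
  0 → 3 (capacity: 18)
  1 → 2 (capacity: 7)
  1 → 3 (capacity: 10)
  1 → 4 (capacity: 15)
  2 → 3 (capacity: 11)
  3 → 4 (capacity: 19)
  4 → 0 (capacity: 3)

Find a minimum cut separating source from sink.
Min cut value = 31, edges: (0,1), (3,4)

Min cut value: 31
Partition: S = [0, 2, 3], T = [1, 4]
Cut edges: (0,1), (3,4)

By max-flow min-cut theorem, max flow = min cut = 31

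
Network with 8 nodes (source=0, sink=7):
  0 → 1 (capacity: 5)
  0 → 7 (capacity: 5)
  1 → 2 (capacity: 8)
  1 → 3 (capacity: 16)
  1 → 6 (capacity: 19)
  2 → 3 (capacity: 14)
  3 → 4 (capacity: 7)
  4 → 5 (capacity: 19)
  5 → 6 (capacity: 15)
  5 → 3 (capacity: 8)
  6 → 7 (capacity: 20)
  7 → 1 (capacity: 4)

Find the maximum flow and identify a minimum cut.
Max flow = 10, Min cut edges: (0,1), (0,7)

Maximum flow: 10
Minimum cut: (0,1), (0,7)
Partition: S = [0], T = [1, 2, 3, 4, 5, 6, 7]

Max-flow min-cut theorem verified: both equal 10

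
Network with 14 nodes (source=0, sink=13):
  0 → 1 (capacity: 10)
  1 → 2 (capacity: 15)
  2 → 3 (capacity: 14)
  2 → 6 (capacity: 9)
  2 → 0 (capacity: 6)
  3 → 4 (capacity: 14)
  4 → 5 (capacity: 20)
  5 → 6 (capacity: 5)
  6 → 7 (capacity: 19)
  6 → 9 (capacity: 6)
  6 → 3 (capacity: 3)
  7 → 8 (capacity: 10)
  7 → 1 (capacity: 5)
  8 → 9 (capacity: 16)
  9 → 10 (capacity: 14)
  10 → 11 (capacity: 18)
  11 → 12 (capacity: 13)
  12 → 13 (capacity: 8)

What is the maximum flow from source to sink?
Maximum flow = 8

Max flow: 8

Flow assignment:
  0 → 1: 10/10
  1 → 2: 10/15
  2 → 3: 1/14
  2 → 6: 7/9
  2 → 0: 2/6
  3 → 4: 1/14
  4 → 5: 1/20
  5 → 6: 1/5
  6 → 7: 4/19
  6 → 9: 4/6
  7 → 8: 4/10
  8 → 9: 4/16
  9 → 10: 8/14
  10 → 11: 8/18
  11 → 12: 8/13
  12 → 13: 8/8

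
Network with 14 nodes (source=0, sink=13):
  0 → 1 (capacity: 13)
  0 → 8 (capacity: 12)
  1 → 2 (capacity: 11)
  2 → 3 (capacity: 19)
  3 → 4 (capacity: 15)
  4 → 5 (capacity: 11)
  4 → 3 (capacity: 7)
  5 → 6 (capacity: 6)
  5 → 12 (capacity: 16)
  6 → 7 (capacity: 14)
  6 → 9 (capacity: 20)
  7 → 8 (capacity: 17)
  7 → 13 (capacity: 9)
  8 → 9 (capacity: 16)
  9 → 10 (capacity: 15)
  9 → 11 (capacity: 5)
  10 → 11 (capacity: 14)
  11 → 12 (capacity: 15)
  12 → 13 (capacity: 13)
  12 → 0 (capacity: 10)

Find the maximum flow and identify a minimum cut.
Max flow = 19, Min cut edges: (5,6), (12,13)

Maximum flow: 19
Minimum cut: (5,6), (12,13)
Partition: S = [0, 1, 2, 3, 4, 5, 8, 9, 10, 11, 12], T = [6, 7, 13]

Max-flow min-cut theorem verified: both equal 19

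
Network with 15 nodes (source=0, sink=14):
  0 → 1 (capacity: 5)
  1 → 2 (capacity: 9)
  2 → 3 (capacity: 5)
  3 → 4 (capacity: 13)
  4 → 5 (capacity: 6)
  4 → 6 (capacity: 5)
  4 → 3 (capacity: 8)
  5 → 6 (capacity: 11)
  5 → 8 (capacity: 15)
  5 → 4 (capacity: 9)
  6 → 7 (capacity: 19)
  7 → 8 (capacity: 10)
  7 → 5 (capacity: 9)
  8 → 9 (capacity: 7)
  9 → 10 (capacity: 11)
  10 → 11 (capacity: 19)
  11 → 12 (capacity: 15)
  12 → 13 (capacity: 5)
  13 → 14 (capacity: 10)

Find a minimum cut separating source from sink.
Min cut value = 5, edges: (12,13)

Min cut value: 5
Partition: S = [0, 1, 2, 3, 4, 5, 6, 7, 8, 9, 10, 11, 12], T = [13, 14]
Cut edges: (12,13)

By max-flow min-cut theorem, max flow = min cut = 5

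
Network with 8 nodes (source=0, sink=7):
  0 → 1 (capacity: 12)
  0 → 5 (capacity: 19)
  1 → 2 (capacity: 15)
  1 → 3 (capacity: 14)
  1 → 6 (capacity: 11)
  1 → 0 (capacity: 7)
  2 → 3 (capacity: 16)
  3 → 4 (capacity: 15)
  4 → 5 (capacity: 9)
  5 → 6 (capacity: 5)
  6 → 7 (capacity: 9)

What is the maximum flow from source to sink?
Maximum flow = 9

Max flow: 9

Flow assignment:
  0 → 1: 5/12
  0 → 5: 4/19
  1 → 3: 1/14
  1 → 6: 4/11
  3 → 4: 1/15
  4 → 5: 1/9
  5 → 6: 5/5
  6 → 7: 9/9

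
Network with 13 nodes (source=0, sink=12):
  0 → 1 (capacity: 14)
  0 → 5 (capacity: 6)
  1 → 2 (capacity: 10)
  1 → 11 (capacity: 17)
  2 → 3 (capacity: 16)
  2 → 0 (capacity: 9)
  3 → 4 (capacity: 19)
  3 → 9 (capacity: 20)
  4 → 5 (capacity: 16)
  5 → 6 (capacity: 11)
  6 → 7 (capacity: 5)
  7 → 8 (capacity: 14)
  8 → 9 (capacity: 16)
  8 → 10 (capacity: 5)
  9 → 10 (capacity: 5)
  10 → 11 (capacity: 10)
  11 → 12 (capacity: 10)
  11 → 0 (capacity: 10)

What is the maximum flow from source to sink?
Maximum flow = 10

Max flow: 10

Flow assignment:
  0 → 1: 5/14
  0 → 5: 5/6
  1 → 11: 5/17
  5 → 6: 5/11
  6 → 7: 5/5
  7 → 8: 5/14
  8 → 10: 5/5
  10 → 11: 5/10
  11 → 12: 10/10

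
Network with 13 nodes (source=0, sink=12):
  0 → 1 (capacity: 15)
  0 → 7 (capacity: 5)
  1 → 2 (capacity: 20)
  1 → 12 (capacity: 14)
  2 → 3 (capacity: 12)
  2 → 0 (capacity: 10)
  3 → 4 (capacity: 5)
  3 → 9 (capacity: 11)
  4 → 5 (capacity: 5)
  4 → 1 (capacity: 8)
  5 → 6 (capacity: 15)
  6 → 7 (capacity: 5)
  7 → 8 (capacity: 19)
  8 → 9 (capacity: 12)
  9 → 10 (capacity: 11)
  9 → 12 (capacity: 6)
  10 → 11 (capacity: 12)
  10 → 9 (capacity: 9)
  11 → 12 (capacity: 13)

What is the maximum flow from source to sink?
Maximum flow = 20

Max flow: 20

Flow assignment:
  0 → 1: 15/15
  0 → 7: 5/5
  1 → 2: 1/20
  1 → 12: 14/14
  2 → 3: 1/12
  3 → 9: 1/11
  7 → 8: 5/19
  8 → 9: 5/12
  9 → 12: 6/6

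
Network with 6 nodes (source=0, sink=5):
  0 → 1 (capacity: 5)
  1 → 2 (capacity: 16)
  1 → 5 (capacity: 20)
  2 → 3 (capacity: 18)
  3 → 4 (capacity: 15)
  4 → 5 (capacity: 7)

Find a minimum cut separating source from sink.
Min cut value = 5, edges: (0,1)

Min cut value: 5
Partition: S = [0], T = [1, 2, 3, 4, 5]
Cut edges: (0,1)

By max-flow min-cut theorem, max flow = min cut = 5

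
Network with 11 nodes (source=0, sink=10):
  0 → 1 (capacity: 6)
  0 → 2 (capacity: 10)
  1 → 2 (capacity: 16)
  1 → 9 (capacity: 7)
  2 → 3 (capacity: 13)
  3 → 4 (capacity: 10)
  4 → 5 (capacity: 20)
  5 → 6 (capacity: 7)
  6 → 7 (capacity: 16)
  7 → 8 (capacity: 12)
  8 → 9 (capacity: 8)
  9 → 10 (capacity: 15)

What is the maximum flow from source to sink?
Maximum flow = 13

Max flow: 13

Flow assignment:
  0 → 1: 6/6
  0 → 2: 7/10
  1 → 9: 6/7
  2 → 3: 7/13
  3 → 4: 7/10
  4 → 5: 7/20
  5 → 6: 7/7
  6 → 7: 7/16
  7 → 8: 7/12
  8 → 9: 7/8
  9 → 10: 13/15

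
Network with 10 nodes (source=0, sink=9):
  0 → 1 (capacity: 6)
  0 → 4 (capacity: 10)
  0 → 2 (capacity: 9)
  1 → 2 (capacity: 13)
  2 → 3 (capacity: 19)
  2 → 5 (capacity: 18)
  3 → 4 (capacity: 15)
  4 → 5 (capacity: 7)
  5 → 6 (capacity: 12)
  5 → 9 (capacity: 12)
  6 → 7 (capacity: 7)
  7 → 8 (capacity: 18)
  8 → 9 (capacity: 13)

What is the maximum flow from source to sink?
Maximum flow = 19

Max flow: 19

Flow assignment:
  0 → 1: 6/6
  0 → 4: 7/10
  0 → 2: 6/9
  1 → 2: 6/13
  2 → 5: 12/18
  4 → 5: 7/7
  5 → 6: 7/12
  5 → 9: 12/12
  6 → 7: 7/7
  7 → 8: 7/18
  8 → 9: 7/13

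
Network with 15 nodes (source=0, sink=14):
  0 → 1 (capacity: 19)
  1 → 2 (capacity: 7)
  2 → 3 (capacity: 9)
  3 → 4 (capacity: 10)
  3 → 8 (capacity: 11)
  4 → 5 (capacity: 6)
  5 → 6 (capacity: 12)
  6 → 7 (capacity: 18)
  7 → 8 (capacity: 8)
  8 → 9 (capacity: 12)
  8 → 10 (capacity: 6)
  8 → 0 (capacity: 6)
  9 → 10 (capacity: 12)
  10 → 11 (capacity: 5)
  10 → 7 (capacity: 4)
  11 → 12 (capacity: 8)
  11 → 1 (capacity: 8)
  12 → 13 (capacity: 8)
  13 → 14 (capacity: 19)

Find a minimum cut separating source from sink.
Min cut value = 5, edges: (10,11)

Min cut value: 5
Partition: S = [0, 1, 2, 3, 4, 5, 6, 7, 8, 9, 10], T = [11, 12, 13, 14]
Cut edges: (10,11)

By max-flow min-cut theorem, max flow = min cut = 5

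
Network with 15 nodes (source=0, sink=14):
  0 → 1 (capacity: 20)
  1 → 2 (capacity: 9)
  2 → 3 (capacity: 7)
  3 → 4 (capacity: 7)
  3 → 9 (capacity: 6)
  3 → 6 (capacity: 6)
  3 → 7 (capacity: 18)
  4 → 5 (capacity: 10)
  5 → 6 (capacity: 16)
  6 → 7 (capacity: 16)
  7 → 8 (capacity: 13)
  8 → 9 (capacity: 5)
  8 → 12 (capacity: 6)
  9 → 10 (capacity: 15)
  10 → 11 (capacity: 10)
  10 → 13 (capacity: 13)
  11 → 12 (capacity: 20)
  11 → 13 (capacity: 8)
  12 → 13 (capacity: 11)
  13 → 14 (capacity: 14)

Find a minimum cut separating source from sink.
Min cut value = 7, edges: (2,3)

Min cut value: 7
Partition: S = [0, 1, 2], T = [3, 4, 5, 6, 7, 8, 9, 10, 11, 12, 13, 14]
Cut edges: (2,3)

By max-flow min-cut theorem, max flow = min cut = 7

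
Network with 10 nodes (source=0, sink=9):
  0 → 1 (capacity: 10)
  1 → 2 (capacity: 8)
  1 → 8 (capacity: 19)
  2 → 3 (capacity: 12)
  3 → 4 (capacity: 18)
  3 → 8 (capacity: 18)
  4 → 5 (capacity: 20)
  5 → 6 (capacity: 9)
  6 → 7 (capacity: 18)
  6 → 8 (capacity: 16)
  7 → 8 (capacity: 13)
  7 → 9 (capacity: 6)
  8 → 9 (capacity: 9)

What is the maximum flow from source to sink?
Maximum flow = 10

Max flow: 10

Flow assignment:
  0 → 1: 10/10
  1 → 2: 1/8
  1 → 8: 9/19
  2 → 3: 1/12
  3 → 4: 1/18
  4 → 5: 1/20
  5 → 6: 1/9
  6 → 7: 1/18
  7 → 9: 1/6
  8 → 9: 9/9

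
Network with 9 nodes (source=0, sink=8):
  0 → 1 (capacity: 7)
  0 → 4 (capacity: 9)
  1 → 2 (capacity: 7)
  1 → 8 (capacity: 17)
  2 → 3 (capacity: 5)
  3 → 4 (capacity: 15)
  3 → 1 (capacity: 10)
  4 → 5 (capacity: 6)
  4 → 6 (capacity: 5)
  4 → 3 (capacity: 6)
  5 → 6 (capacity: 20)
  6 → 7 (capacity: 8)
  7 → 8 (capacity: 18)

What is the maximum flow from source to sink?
Maximum flow = 16

Max flow: 16

Flow assignment:
  0 → 1: 7/7
  0 → 4: 9/9
  1 → 8: 13/17
  3 → 1: 6/10
  4 → 6: 3/5
  4 → 3: 6/6
  6 → 7: 3/8
  7 → 8: 3/18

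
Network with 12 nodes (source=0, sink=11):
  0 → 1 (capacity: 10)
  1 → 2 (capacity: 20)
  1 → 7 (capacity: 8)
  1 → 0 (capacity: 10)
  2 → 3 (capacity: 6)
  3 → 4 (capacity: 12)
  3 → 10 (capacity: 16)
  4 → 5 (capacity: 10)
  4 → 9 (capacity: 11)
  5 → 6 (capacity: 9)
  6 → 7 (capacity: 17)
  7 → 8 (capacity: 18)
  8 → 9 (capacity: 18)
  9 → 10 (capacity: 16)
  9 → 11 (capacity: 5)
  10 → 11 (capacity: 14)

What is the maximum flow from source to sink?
Maximum flow = 10

Max flow: 10

Flow assignment:
  0 → 1: 10/10
  1 → 2: 6/20
  1 → 7: 4/8
  2 → 3: 6/6
  3 → 10: 6/16
  7 → 8: 4/18
  8 → 9: 4/18
  9 → 11: 4/5
  10 → 11: 6/14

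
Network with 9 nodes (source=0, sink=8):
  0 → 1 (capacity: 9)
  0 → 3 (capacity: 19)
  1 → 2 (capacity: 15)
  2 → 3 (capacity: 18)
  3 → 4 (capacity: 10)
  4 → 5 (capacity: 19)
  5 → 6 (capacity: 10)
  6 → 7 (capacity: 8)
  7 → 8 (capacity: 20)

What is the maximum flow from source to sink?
Maximum flow = 8

Max flow: 8

Flow assignment:
  0 → 1: 8/9
  1 → 2: 8/15
  2 → 3: 8/18
  3 → 4: 8/10
  4 → 5: 8/19
  5 → 6: 8/10
  6 → 7: 8/8
  7 → 8: 8/20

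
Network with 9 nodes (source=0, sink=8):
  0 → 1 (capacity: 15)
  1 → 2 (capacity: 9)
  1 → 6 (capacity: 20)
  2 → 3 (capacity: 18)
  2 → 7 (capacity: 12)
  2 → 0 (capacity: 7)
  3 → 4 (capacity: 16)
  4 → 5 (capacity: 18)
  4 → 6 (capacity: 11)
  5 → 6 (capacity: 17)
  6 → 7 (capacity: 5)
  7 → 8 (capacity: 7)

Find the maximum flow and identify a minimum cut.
Max flow = 7, Min cut edges: (7,8)

Maximum flow: 7
Minimum cut: (7,8)
Partition: S = [0, 1, 2, 3, 4, 5, 6, 7], T = [8]

Max-flow min-cut theorem verified: both equal 7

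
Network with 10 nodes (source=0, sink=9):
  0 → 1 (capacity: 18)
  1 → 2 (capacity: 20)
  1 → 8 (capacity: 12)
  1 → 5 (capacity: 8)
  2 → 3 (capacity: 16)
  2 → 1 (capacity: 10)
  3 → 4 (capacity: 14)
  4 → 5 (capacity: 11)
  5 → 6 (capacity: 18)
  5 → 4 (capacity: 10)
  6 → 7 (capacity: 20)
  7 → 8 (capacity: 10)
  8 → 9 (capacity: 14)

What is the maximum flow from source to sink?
Maximum flow = 14

Max flow: 14

Flow assignment:
  0 → 1: 14/18
  1 → 8: 8/12
  1 → 5: 6/8
  5 → 6: 6/18
  6 → 7: 6/20
  7 → 8: 6/10
  8 → 9: 14/14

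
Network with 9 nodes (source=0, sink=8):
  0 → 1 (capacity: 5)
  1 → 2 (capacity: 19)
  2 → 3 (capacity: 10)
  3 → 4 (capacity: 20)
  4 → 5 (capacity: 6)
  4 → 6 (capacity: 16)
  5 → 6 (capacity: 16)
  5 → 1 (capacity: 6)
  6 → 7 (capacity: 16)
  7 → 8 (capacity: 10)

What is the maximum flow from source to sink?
Maximum flow = 5

Max flow: 5

Flow assignment:
  0 → 1: 5/5
  1 → 2: 5/19
  2 → 3: 5/10
  3 → 4: 5/20
  4 → 6: 5/16
  6 → 7: 5/16
  7 → 8: 5/10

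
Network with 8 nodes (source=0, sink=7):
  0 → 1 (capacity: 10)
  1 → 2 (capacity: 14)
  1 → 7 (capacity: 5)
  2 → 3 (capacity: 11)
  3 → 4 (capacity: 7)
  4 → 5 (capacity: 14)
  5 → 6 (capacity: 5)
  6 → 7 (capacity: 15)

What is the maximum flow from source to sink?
Maximum flow = 10

Max flow: 10

Flow assignment:
  0 → 1: 10/10
  1 → 2: 5/14
  1 → 7: 5/5
  2 → 3: 5/11
  3 → 4: 5/7
  4 → 5: 5/14
  5 → 6: 5/5
  6 → 7: 5/15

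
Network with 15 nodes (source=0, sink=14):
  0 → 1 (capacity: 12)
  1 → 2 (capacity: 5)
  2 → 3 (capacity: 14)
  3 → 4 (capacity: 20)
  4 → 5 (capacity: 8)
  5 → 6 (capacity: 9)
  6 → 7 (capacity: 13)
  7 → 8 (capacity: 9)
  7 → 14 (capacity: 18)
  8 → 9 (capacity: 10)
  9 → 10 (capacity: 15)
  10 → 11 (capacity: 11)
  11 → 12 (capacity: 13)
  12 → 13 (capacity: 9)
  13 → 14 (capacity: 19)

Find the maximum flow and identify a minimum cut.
Max flow = 5, Min cut edges: (1,2)

Maximum flow: 5
Minimum cut: (1,2)
Partition: S = [0, 1], T = [2, 3, 4, 5, 6, 7, 8, 9, 10, 11, 12, 13, 14]

Max-flow min-cut theorem verified: both equal 5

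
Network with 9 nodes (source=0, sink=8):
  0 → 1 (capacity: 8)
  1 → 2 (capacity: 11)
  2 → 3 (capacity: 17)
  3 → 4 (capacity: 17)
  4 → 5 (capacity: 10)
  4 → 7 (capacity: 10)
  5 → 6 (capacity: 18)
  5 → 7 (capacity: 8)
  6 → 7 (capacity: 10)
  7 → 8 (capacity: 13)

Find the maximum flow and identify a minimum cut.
Max flow = 8, Min cut edges: (0,1)

Maximum flow: 8
Minimum cut: (0,1)
Partition: S = [0], T = [1, 2, 3, 4, 5, 6, 7, 8]

Max-flow min-cut theorem verified: both equal 8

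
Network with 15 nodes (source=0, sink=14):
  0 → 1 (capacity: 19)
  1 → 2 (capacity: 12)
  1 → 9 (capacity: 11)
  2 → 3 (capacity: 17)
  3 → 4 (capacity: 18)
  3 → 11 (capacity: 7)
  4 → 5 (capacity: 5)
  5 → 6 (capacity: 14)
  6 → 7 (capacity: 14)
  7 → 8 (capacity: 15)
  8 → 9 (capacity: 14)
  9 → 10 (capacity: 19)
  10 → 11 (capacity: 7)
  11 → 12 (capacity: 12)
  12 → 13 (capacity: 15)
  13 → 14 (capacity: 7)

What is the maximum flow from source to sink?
Maximum flow = 7

Max flow: 7

Flow assignment:
  0 → 1: 7/19
  1 → 2: 1/12
  1 → 9: 6/11
  2 → 3: 1/17
  3 → 4: 1/18
  4 → 5: 1/5
  5 → 6: 1/14
  6 → 7: 1/14
  7 → 8: 1/15
  8 → 9: 1/14
  9 → 10: 7/19
  10 → 11: 7/7
  11 → 12: 7/12
  12 → 13: 7/15
  13 → 14: 7/7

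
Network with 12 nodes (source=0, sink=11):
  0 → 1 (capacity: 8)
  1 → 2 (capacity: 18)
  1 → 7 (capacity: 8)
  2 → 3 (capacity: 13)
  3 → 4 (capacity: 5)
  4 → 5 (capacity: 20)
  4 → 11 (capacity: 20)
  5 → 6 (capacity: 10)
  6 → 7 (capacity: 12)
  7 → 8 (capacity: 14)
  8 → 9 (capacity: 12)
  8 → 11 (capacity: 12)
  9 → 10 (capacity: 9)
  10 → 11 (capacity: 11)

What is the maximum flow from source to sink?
Maximum flow = 8

Max flow: 8

Flow assignment:
  0 → 1: 8/8
  1 → 7: 8/8
  7 → 8: 8/14
  8 → 11: 8/12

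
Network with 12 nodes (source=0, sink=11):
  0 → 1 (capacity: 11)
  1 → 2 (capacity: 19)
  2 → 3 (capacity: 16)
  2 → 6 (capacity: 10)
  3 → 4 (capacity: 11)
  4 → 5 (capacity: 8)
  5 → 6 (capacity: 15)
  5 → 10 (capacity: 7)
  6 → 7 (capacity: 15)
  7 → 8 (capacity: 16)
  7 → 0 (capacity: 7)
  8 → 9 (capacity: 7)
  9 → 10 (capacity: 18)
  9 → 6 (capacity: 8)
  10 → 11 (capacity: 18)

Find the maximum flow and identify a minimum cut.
Max flow = 11, Min cut edges: (0,1)

Maximum flow: 11
Minimum cut: (0,1)
Partition: S = [0], T = [1, 2, 3, 4, 5, 6, 7, 8, 9, 10, 11]

Max-flow min-cut theorem verified: both equal 11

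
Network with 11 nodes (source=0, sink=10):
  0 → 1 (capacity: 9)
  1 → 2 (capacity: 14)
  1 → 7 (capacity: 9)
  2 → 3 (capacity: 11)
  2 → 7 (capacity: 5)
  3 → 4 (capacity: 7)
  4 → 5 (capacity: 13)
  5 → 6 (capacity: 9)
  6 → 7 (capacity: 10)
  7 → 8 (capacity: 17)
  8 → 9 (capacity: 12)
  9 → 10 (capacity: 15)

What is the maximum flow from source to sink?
Maximum flow = 9

Max flow: 9

Flow assignment:
  0 → 1: 9/9
  1 → 7: 9/9
  7 → 8: 9/17
  8 → 9: 9/12
  9 → 10: 9/15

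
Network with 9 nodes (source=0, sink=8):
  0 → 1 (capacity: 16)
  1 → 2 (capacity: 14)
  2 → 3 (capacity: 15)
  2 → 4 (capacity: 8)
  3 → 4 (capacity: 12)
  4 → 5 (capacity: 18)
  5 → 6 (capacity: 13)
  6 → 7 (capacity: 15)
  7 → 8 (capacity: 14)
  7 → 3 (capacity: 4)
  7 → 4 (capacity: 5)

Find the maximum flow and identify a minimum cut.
Max flow = 13, Min cut edges: (5,6)

Maximum flow: 13
Minimum cut: (5,6)
Partition: S = [0, 1, 2, 3, 4, 5], T = [6, 7, 8]

Max-flow min-cut theorem verified: both equal 13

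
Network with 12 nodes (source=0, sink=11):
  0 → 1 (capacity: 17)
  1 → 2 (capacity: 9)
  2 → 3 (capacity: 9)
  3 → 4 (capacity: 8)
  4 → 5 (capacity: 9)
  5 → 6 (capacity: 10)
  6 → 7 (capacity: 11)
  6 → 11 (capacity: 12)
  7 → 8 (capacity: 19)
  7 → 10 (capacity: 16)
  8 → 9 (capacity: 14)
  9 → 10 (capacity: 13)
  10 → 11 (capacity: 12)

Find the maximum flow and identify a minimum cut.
Max flow = 8, Min cut edges: (3,4)

Maximum flow: 8
Minimum cut: (3,4)
Partition: S = [0, 1, 2, 3], T = [4, 5, 6, 7, 8, 9, 10, 11]

Max-flow min-cut theorem verified: both equal 8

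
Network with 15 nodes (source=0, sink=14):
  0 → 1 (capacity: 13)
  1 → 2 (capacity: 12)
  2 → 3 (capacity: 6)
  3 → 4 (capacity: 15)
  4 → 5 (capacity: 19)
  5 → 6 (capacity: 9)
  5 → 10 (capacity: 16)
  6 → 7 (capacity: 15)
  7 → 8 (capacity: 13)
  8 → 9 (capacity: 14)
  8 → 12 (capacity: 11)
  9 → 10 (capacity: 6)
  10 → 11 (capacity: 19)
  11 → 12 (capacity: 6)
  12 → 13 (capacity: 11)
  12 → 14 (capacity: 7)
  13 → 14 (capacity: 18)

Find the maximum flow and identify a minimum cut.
Max flow = 6, Min cut edges: (2,3)

Maximum flow: 6
Minimum cut: (2,3)
Partition: S = [0, 1, 2], T = [3, 4, 5, 6, 7, 8, 9, 10, 11, 12, 13, 14]

Max-flow min-cut theorem verified: both equal 6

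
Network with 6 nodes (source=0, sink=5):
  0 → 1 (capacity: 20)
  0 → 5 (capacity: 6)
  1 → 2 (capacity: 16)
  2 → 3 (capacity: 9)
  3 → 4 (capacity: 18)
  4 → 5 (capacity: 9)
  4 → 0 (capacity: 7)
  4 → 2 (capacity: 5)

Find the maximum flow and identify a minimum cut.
Max flow = 15, Min cut edges: (0,5), (4,5)

Maximum flow: 15
Minimum cut: (0,5), (4,5)
Partition: S = [0, 1, 2, 3, 4], T = [5]

Max-flow min-cut theorem verified: both equal 15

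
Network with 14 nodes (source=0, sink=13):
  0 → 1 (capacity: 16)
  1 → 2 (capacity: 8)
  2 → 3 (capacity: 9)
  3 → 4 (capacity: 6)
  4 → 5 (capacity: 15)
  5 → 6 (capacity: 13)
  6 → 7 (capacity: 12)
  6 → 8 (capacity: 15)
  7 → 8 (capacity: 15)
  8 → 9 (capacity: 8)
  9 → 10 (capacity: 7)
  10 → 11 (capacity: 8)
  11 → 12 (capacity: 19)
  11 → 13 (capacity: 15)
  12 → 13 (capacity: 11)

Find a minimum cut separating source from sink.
Min cut value = 6, edges: (3,4)

Min cut value: 6
Partition: S = [0, 1, 2, 3], T = [4, 5, 6, 7, 8, 9, 10, 11, 12, 13]
Cut edges: (3,4)

By max-flow min-cut theorem, max flow = min cut = 6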